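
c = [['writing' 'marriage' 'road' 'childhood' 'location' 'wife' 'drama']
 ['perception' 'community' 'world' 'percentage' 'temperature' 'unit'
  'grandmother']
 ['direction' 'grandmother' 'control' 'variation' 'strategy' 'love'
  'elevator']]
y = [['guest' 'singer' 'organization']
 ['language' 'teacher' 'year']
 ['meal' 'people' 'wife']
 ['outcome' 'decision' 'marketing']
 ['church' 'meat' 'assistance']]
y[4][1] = 'meat'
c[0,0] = 'writing'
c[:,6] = ['drama', 'grandmother', 'elevator']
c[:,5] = ['wife', 'unit', 'love']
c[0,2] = 'road'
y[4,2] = 'assistance'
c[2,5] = 'love'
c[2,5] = 'love'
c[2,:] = ['direction', 'grandmother', 'control', 'variation', 'strategy', 'love', 'elevator']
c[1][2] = 'world'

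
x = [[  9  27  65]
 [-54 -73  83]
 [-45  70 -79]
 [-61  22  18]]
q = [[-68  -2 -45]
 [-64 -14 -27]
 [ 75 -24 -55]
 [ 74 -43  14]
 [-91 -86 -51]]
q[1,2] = -27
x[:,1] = [27, -73, 70, 22]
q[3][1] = -43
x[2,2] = -79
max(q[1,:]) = -14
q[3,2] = 14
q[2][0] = 75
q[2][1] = -24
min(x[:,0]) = -61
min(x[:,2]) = -79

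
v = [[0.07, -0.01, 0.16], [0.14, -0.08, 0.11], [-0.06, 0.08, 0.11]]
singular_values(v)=[0.25, 0.16, 0.0]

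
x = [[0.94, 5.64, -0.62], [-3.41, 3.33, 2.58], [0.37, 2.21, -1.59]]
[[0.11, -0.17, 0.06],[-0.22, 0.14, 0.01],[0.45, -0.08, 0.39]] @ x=[[0.71, 0.19, -0.60], [-0.68, -0.75, 0.48], [0.84, 3.13, -1.11]]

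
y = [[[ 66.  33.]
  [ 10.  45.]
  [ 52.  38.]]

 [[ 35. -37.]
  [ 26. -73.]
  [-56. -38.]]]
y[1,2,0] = -56.0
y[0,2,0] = 52.0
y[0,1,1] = 45.0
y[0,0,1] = 33.0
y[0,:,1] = [33.0, 45.0, 38.0]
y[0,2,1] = 38.0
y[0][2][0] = 52.0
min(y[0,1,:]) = 10.0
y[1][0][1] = -37.0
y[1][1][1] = -73.0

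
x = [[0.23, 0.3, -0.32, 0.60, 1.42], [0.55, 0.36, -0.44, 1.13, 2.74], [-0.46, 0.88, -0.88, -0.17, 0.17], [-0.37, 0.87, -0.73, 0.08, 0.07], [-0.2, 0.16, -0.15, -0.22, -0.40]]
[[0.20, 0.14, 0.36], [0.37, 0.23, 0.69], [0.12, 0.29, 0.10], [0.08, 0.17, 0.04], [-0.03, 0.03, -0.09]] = x @ [[-0.12,  -0.27,  -0.17], [-0.08,  0.30,  -0.11], [-0.13,  0.25,  -0.07], [-0.00,  -0.39,  -0.03], [0.15,  0.30,  0.30]]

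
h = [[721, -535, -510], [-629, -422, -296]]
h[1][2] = -296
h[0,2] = -510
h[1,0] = -629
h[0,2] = -510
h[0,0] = 721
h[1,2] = -296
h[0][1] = -535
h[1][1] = -422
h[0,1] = -535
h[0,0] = 721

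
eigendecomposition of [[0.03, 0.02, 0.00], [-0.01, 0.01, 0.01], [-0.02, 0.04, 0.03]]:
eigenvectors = [[(0.27-0.35j), 0.27+0.35j, (0.31+0j)], [0.25+0.04j, 0.25-0.04j, (-0.48+0j)], [(0.86+0j), 0.86-0.00j, (0.82+0j)]]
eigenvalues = [(0.04+0.01j), (0.04-0.01j), (-0+0j)]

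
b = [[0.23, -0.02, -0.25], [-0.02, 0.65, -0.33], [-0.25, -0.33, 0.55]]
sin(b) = [[0.22, -0.04, -0.23], [-0.04, 0.57, -0.27], [-0.23, -0.27, 0.48]]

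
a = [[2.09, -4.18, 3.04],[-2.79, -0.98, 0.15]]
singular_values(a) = [5.58, 2.95]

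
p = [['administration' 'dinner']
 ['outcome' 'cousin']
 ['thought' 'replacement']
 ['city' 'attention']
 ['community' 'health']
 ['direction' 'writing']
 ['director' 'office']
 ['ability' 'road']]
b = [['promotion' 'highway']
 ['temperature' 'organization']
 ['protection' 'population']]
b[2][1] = 'population'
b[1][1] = 'organization'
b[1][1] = 'organization'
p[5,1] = 'writing'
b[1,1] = 'organization'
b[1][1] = 'organization'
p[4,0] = 'community'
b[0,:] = ['promotion', 'highway']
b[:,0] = ['promotion', 'temperature', 'protection']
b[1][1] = 'organization'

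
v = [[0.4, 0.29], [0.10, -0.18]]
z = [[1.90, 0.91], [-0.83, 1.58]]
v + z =[[2.30,1.20], [-0.73,1.4]]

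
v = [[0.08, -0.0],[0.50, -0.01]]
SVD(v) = [[-0.16, -0.99], [-0.99, 0.16]] @ diag([0.5064558271448976, 0.0015796046903239983]) @ [[-1.00, 0.02], [-0.02, -1.0]]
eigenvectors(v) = [[0.0, 0.18], [1.00, 0.98]]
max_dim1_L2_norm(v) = 0.5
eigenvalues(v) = [-0.01, 0.08]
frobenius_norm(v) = 0.51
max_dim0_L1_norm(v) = 0.58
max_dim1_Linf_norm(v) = 0.5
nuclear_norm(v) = 0.51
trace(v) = 0.07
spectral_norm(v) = 0.51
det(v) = -0.00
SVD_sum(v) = [[0.08,-0.00],  [0.5,-0.01]] + [[0.00, 0.0], [-0.00, -0.0]]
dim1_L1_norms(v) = [0.08, 0.51]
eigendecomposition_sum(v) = [[-0.00, -0.0], [0.06, -0.01]] + [[0.08, 0.0], [0.44, 0.0]]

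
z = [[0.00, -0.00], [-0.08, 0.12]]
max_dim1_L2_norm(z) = 0.14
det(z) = 0.00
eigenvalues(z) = [0.12, 0.0]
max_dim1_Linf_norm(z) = 0.12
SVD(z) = [[0.00, 1.00], [1.00, 0.0]] @ diag([0.14422205101855956, 0.0]) @ [[-0.55, 0.83], [0.83, 0.55]]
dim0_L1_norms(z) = [0.08, 0.12]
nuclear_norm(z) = 0.14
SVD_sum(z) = [[0.0, 0.0], [-0.08, 0.12]] + [[0.00, 0.0], [0.0, 0.00]]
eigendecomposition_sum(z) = [[0.0, 0.00], [-0.08, 0.12]] + [[0.00, 0.00], [0.00, 0.0]]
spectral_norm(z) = 0.14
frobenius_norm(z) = 0.14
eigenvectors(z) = [[0.0, 0.83], [1.00, 0.55]]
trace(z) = 0.12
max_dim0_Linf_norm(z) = 0.12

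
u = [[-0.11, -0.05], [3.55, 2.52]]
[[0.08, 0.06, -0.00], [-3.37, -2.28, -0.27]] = u@[[-0.43, -0.45, 0.2], [-0.73, -0.27, -0.39]]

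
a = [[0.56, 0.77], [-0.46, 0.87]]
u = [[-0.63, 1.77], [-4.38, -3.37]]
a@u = [[-3.73, -1.6], [-3.52, -3.75]]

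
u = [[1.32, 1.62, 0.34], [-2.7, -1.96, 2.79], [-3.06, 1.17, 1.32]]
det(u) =-18.894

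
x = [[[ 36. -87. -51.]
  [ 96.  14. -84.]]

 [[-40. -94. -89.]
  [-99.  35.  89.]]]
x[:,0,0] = [36.0, -40.0]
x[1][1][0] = -99.0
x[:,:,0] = [[36.0, 96.0], [-40.0, -99.0]]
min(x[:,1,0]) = -99.0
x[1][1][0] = -99.0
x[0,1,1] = 14.0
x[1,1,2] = 89.0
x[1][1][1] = 35.0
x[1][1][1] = 35.0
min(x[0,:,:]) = -87.0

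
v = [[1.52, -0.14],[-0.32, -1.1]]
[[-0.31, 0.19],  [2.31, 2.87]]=v@ [[-0.39,  -0.11], [-1.99,  -2.58]]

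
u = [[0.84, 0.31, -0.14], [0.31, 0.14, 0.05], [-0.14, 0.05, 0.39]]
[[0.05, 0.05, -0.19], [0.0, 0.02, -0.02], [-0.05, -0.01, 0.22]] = u@[[0.03, 0.01, -0.13], [0.01, 0.13, -0.04], [-0.13, -0.04, 0.52]]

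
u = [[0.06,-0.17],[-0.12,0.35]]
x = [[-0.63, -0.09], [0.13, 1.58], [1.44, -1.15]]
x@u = [[-0.03, 0.08], [-0.18, 0.53], [0.22, -0.65]]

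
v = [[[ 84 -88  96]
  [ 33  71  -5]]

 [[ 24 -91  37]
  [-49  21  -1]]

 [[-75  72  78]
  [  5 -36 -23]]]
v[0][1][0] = 33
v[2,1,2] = -23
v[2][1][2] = -23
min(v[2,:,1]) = -36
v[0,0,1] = -88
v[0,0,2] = 96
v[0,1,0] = 33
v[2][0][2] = 78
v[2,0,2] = 78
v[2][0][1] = 72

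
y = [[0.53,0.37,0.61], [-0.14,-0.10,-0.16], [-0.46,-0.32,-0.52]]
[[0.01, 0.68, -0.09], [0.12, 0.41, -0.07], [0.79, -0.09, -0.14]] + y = [[0.54, 1.05, 0.52], [-0.02, 0.31, -0.23], [0.33, -0.41, -0.66]]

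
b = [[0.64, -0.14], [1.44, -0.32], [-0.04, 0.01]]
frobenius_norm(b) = 1.61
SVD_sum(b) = [[0.64, -0.14], [1.44, -0.32], [-0.04, 0.01]] + [[0.0, 0.00], [-0.00, -0.00], [0.00, 0.0]]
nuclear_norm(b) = 1.62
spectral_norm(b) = 1.61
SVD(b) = [[-0.41, 0.80], [-0.91, -0.34], [0.03, 0.49]] @ diag([1.6145881346154716, 0.002270585592305149]) @ [[-0.98, 0.22],  [0.22, 0.98]]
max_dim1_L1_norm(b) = 1.76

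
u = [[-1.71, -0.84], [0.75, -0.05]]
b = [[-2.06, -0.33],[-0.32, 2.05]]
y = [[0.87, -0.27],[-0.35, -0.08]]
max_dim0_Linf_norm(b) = 2.06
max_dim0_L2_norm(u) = 1.87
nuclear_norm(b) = 4.16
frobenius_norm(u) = 2.05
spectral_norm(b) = 2.09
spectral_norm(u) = 2.02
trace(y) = 0.79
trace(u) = -1.76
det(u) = 0.72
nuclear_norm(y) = 1.13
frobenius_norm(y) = 0.98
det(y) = -0.16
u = y @ b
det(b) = -4.33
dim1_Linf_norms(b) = [2.06, 2.05]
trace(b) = -0.01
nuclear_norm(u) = 2.37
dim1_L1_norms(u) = [2.55, 0.8]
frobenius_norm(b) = 2.94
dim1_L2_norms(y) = [0.91, 0.36]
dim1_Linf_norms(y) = [0.87, 0.35]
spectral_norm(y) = 0.96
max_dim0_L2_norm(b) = 2.08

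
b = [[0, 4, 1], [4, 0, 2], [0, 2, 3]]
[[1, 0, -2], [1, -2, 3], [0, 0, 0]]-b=[[1, -4, -3], [-3, -2, 1], [0, -2, -3]]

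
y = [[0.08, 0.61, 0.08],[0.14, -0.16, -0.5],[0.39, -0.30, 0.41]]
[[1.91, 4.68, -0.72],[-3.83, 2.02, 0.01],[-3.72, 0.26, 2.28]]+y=[[1.99, 5.29, -0.64], [-3.69, 1.86, -0.49], [-3.33, -0.04, 2.69]]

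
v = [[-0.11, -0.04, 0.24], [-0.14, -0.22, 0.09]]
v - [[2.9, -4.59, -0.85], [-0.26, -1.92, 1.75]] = [[-3.01, 4.55, 1.09], [0.12, 1.70, -1.66]]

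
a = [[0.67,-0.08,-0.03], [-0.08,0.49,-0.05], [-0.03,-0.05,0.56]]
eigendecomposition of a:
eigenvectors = [[-0.34, -0.94, -0.07], [-0.85, 0.34, -0.42], [-0.41, 0.08, 0.91]]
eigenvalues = [0.43, 0.7, 0.59]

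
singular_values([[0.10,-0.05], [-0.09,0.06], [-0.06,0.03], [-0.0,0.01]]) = [0.17, 0.01]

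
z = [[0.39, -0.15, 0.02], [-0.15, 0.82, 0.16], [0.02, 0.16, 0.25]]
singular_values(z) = [0.9, 0.37, 0.19]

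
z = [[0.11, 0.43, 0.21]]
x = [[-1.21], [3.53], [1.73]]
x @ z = [[-0.13, -0.52, -0.25], [0.39, 1.52, 0.74], [0.19, 0.74, 0.36]]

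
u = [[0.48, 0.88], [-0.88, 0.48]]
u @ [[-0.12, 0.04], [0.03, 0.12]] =[[-0.03,0.12], [0.12,0.02]]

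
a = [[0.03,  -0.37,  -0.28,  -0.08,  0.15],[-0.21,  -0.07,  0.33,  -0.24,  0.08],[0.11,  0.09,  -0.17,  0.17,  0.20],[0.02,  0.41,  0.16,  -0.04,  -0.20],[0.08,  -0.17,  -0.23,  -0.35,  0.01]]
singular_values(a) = [0.75, 0.54, 0.37, 0.2, 0.02]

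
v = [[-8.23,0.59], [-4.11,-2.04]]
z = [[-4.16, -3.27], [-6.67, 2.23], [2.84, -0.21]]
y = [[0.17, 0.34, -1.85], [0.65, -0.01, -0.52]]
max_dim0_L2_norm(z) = 8.36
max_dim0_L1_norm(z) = 13.67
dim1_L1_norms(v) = [8.82, 6.15]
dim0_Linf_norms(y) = [0.65, 0.34, 1.85]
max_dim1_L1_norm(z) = 8.9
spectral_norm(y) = 1.98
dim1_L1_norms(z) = [7.43, 8.9, 3.05]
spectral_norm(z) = 8.36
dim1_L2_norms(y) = [1.89, 0.83]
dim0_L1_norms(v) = [12.34, 2.63]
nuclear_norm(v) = 11.29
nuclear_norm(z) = 12.32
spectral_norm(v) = 9.21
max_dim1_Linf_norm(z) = 6.67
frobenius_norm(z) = 9.25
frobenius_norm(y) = 2.06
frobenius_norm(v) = 9.44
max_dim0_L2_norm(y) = 1.92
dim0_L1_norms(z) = [13.67, 5.71]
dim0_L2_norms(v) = [9.2, 2.12]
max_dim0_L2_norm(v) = 9.2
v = y @ z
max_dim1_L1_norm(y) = 2.36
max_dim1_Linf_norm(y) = 1.85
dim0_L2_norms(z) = [8.36, 3.96]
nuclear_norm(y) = 2.56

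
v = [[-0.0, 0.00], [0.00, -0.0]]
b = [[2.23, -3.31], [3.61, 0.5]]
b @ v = [[0.00, 0.0],[0.0, 0.00]]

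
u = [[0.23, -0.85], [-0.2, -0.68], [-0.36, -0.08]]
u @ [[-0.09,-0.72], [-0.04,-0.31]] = [[0.01, 0.1], [0.05, 0.35], [0.04, 0.28]]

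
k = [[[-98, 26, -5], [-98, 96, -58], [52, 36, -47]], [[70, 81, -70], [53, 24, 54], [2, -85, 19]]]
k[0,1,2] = -58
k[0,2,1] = 36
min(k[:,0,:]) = -98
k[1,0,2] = -70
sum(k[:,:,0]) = -19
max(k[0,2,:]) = 52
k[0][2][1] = 36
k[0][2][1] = 36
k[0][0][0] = -98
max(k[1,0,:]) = 81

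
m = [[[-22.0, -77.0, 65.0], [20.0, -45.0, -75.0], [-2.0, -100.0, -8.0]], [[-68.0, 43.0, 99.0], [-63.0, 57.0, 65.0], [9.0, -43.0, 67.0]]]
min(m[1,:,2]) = 65.0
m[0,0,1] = -77.0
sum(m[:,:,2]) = 213.0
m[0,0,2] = 65.0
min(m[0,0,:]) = -77.0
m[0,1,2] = -75.0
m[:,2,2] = [-8.0, 67.0]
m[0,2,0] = -2.0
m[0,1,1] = -45.0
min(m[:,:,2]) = -75.0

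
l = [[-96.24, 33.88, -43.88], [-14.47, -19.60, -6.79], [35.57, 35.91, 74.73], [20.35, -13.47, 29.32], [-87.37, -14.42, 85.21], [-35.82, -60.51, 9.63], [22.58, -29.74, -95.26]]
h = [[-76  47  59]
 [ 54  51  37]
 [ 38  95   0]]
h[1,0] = 54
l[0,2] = -43.88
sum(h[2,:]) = 133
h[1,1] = 51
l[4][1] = -14.42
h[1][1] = 51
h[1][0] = 54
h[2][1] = 95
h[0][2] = 59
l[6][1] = -29.74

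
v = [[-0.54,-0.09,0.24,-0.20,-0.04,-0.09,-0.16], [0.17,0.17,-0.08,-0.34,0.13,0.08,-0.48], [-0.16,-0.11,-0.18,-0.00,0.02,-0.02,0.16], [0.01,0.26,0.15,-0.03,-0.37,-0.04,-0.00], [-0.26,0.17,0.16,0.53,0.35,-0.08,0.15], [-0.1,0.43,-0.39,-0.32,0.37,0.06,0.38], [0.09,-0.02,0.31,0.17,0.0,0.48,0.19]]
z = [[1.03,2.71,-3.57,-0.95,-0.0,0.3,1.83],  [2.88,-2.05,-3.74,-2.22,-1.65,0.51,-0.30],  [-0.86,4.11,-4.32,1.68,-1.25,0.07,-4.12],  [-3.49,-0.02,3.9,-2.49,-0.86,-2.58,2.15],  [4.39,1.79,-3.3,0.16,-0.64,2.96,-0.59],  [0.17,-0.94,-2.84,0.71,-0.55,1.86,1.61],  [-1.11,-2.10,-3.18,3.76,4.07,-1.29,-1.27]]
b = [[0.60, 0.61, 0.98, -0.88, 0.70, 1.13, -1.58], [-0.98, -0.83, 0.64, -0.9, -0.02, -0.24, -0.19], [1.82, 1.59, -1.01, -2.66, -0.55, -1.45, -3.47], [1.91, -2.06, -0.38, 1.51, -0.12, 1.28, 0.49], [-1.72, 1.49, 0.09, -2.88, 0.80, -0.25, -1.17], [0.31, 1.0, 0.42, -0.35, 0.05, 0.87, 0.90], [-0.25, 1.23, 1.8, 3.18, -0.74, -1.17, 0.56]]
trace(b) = 2.50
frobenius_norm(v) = 1.70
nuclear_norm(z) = 36.10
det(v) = -0.01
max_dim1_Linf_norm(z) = 4.39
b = z @ v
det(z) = -610.03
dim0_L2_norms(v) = [0.66, 0.58, 0.63, 0.75, 0.64, 0.51, 0.7]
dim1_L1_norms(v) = [1.36, 1.45, 0.65, 0.86, 1.7, 2.05, 1.26]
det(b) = 4.59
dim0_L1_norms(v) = [1.33, 1.25, 1.51, 1.59, 1.28, 0.85, 1.52]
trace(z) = -7.88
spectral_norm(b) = 6.80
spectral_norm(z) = 11.52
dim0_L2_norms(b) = [3.38, 3.54, 2.44, 5.43, 1.41, 2.7, 4.16]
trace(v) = 0.02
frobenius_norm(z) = 16.48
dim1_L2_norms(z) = [5.05, 5.87, 7.59, 6.75, 6.55, 3.98, 7.05]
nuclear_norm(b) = 19.53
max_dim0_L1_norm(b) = 12.36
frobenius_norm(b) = 9.27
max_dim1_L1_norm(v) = 2.05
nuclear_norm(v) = 4.10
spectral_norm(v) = 0.91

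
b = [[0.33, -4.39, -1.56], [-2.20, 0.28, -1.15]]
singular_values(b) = [4.67, 2.5]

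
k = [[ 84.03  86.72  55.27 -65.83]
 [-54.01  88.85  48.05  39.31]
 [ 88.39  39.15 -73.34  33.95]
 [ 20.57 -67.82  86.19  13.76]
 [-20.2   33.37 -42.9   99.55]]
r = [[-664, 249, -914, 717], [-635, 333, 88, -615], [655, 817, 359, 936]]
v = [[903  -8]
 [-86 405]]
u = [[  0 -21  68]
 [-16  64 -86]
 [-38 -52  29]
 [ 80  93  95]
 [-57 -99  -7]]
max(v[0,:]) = 903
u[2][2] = 29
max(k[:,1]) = 88.85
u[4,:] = [-57, -99, -7]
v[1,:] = [-86, 405]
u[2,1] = -52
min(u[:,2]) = -86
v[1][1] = 405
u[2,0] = -38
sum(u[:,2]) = 99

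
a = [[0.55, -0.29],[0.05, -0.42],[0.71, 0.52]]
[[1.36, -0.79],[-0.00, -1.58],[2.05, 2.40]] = a @ [[2.65,0.58], [0.32,3.82]]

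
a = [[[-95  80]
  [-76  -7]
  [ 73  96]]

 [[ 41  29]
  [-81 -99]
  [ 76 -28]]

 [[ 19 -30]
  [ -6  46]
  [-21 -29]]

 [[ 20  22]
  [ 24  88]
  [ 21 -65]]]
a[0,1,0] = -76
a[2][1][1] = 46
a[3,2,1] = -65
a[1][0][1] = 29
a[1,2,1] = -28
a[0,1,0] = -76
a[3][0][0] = 20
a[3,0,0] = 20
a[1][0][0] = 41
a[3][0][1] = 22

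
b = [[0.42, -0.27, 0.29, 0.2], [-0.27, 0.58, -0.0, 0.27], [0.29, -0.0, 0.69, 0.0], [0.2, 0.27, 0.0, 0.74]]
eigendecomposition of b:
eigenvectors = [[0.71, 0.33, -0.61, 0.09], [0.51, -0.55, 0.38, 0.55], [-0.30, -0.65, -0.69, 0.11], [-0.38, 0.41, -0.09, 0.83]]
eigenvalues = [-0.0, 0.54, 0.95, 0.94]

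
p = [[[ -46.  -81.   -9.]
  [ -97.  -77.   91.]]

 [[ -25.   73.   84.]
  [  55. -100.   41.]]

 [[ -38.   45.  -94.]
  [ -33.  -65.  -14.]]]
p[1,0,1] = 73.0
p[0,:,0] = [-46.0, -97.0]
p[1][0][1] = 73.0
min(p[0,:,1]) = -81.0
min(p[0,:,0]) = -97.0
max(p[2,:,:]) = 45.0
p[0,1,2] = 91.0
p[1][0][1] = 73.0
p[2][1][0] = -33.0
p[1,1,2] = 41.0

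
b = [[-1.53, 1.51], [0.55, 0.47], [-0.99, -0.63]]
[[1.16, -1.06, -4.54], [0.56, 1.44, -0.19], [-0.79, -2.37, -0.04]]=b@[[0.19,1.73,1.19], [0.96,1.05,-1.8]]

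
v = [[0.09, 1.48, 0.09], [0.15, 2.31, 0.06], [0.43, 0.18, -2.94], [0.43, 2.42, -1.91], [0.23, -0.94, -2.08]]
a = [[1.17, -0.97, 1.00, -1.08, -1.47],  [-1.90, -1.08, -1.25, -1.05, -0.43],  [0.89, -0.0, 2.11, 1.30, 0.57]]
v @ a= [[-2.63, -1.69, -1.57, -1.53, -0.72],[-4.16, -2.64, -2.61, -2.51, -1.18],[-2.46, -0.61, -6.0, -4.48, -2.39],[-5.79, -3.03, -6.63, -5.49, -2.76],[0.20, 0.79, -2.98, -1.97, -1.12]]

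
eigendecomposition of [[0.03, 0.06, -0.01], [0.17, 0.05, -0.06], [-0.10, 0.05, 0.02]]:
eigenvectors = [[0.47+0.00j, -0.33+0.10j, -0.33-0.10j], [(0.88+0j), (0.09-0.21j), (0.09+0.21j)], [-0.03+0.00j, (-0.91+0j), -0.91-0.00j]]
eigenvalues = [(0.14+0j), (-0.02+0.02j), (-0.02-0.02j)]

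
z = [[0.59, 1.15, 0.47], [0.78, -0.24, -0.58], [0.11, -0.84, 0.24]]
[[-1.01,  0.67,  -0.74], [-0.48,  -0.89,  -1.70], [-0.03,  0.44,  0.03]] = z @ [[-0.98, 0.01, -1.68], [-0.21, -0.07, -0.06], [-0.41, 1.58, 0.69]]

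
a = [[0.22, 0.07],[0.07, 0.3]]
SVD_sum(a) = [[0.09,  0.15], [0.15,  0.25]] + [[0.13, -0.08], [-0.08, 0.05]]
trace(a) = 0.52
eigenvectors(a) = [[-0.86, -0.50], [0.5, -0.86]]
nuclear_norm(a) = 0.52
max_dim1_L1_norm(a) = 0.37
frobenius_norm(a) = 0.38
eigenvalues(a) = [0.18, 0.34]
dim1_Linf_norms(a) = [0.22, 0.3]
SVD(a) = [[0.5, 0.86], [0.86, -0.5]] @ diag([0.34062257748298547, 0.1793774225170145]) @ [[0.5, 0.86], [0.86, -0.5]]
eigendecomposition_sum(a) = [[0.13, -0.08], [-0.08, 0.05]] + [[0.09, 0.15], [0.15, 0.25]]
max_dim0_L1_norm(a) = 0.37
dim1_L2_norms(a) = [0.23, 0.31]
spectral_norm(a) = 0.34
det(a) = 0.06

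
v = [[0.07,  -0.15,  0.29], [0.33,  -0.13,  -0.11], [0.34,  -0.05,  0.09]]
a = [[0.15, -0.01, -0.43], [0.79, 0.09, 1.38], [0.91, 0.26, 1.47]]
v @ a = [[0.16, 0.06, 0.19],  [-0.15, -0.04, -0.48],  [0.09, 0.02, -0.08]]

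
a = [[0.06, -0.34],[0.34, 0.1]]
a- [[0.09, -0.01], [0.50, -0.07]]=[[-0.03,-0.33],[-0.16,0.17]]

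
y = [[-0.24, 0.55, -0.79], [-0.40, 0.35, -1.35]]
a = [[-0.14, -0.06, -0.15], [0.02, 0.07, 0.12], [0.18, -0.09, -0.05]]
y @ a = [[-0.10, 0.12, 0.14],[-0.18, 0.17, 0.17]]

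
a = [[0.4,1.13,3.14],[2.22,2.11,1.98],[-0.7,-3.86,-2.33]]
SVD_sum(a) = [[0.88, 2.05, 1.96], [1.02, 2.36, 2.26], [-1.31, -3.04, -2.91]] + [[-0.24, -1.0, 1.16],  [0.04, 0.15, -0.17],  [-0.13, -0.56, 0.65]] + [[-0.24, 0.08, 0.02], [1.17, -0.40, -0.11], [0.74, -0.26, -0.07]]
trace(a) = 0.18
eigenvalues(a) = [(1.2+2.49j), (1.2-2.49j), (-2.21+0j)]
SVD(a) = [[-0.47, 0.87, -0.17],  [-0.54, -0.13, 0.83],  [0.70, 0.48, 0.53]] @ diag([6.323006494392131, 1.7916553817834595, 1.491797528085274]) @ [[-0.30,-0.69,-0.66], [-0.16,-0.65,0.75], [0.94,-0.32,-0.08]]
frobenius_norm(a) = 6.74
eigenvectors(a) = [[(-0.21-0.45j),  -0.21+0.45j,  (-0.78+0j)], [(-0.63+0j),  -0.63-0.00j,  (0.12+0j)], [(0.53-0.28j),  0.53+0.28j,  (0.61+0j)]]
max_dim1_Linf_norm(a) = 3.86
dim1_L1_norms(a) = [4.67, 6.31, 6.89]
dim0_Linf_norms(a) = [2.22, 3.86, 3.14]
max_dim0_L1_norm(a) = 7.45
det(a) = -16.90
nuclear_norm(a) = 9.61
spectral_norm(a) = 6.32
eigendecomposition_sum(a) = [[0.64+0.61j,-0.18+1.12j,0.87+0.56j], [(1.04-0.4j),1.17+0.81j,1.10-0.68j], [(-0.69+0.81j),-1.35-0.15j,(-0.62+1.07j)]] + [[(0.64-0.61j), (-0.18-1.12j), (0.87-0.56j)], [(1.04+0.4j), 1.17-0.81j, (1.1+0.68j)], [(-0.69-0.81j), (-1.35+0.15j), -0.62-1.07j]] + [[(-0.89+0j), 1.49-0.00j, (1.41-0j)], [0.14-0.00j, -0.24+0.00j, -0.22+0.00j], [0.69-0.00j, -1.15+0.00j, (-1.09+0j)]]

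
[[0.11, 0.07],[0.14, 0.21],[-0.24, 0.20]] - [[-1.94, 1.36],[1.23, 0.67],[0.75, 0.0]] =[[2.05, -1.29], [-1.09, -0.46], [-0.99, 0.20]]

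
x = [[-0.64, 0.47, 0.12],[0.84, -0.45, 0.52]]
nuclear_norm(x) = 1.70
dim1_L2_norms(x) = [0.8, 1.09]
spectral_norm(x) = 1.28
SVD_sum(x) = [[-0.60, 0.36, -0.20], [0.87, -0.53, 0.3]] + [[-0.04,0.11,0.32], [-0.03,0.08,0.22]]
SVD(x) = [[-0.56, 0.83], [0.83, 0.56]] @ diag([1.28390354282149, 0.4183200840629418]) @ [[0.82, -0.5, 0.28], [-0.13, 0.32, 0.94]]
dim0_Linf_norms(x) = [0.84, 0.47, 0.52]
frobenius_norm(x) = 1.35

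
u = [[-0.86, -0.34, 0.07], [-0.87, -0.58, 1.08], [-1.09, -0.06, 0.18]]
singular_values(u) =[1.93, 0.76, 0.23]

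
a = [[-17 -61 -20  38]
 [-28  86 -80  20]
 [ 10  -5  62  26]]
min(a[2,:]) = -5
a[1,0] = -28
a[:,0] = [-17, -28, 10]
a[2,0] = 10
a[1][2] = -80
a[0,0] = -17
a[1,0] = -28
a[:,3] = [38, 20, 26]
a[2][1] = -5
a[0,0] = -17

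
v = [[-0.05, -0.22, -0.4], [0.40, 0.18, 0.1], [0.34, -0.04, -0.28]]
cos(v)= [[1.11, 0.01, -0.06], [-0.04, 1.03, 0.09], [0.07, 0.04, 1.03]]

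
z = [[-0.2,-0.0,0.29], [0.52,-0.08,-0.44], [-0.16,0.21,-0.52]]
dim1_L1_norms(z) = [0.49, 1.04, 0.89]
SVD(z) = [[-0.43, -0.05, -0.90], [0.78, 0.48, -0.4], [0.46, -0.88, -0.16]] @ diag([0.8201197695953, 0.5118554288810969, 0.0027538053490178053]) @ [[0.51, 0.04, -0.86], [0.78, -0.43, 0.45], [-0.35, -0.90, -0.25]]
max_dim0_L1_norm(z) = 1.25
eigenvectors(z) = [[-0.36+0.00j, -0.36+0.09j, (-0.36-0.09j)], [-0.90+0.00j, 0.75+0.00j, (0.75-0j)], [(-0.25+0j), (0.13-0.53j), (0.13+0.53j)]]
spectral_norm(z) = 0.82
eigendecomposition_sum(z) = [[0j, -0j, -0j],[0.00+0.00j, -0j, 0.00-0.00j],[0j, 0.00-0.00j, -0j]] + [[-0.10+0.12j, (-0-0.08j), 0.14+0.12j], [(0.26-0.18j), (-0.04+0.16j), (-0.22-0.32j)], [(-0.08-0.21j), 0.10+0.06j, (-0.26+0.1j)]] + [[-0.10-0.12j, -0.00+0.08j, 0.14-0.12j], [0.26+0.18j, (-0.04-0.16j), -0.22+0.32j], [-0.08+0.21j, 0.10-0.06j, (-0.26-0.1j)]]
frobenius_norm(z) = 0.97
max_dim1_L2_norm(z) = 0.69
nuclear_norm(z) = 1.33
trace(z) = -0.80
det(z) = 0.00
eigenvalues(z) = [0j, (-0.4+0.38j), (-0.4-0.38j)]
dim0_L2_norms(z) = [0.58, 0.22, 0.74]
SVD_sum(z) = [[-0.18, -0.01, 0.3],[0.33, 0.03, -0.55],[0.19, 0.02, -0.32]] + [[-0.02, 0.01, -0.01], [0.19, -0.11, 0.11], [-0.35, 0.19, -0.2]] + [[0.0, 0.00, 0.00], [0.0, 0.00, 0.00], [0.00, 0.00, 0.00]]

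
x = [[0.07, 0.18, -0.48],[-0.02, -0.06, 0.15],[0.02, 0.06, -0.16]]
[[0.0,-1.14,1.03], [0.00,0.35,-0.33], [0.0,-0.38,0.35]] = x@[[-0.1, 0.94, -0.65], [-1.56, 1.16, 2.13], [-0.61, 2.95, -1.44]]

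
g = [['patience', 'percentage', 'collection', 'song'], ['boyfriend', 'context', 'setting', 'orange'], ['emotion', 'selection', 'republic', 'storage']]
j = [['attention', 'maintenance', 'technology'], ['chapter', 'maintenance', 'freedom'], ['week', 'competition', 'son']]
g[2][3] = 'storage'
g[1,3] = 'orange'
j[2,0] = 'week'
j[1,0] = 'chapter'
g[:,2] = ['collection', 'setting', 'republic']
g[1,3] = 'orange'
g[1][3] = 'orange'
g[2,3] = 'storage'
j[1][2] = 'freedom'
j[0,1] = 'maintenance'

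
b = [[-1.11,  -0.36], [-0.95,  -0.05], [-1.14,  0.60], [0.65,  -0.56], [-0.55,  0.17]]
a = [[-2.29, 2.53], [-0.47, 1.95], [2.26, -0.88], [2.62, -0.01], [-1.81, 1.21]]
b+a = [[-3.4, 2.17], [-1.42, 1.90], [1.12, -0.28], [3.27, -0.57], [-2.36, 1.38]]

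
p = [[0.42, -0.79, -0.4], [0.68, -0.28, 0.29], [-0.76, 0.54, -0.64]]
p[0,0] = 0.421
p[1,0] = 0.685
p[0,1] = -0.791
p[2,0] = -0.764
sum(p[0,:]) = -0.7670000000000001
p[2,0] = -0.764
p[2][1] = 0.539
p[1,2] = 0.288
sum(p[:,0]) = 0.3420000000000001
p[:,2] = [-0.397, 0.288, -0.636]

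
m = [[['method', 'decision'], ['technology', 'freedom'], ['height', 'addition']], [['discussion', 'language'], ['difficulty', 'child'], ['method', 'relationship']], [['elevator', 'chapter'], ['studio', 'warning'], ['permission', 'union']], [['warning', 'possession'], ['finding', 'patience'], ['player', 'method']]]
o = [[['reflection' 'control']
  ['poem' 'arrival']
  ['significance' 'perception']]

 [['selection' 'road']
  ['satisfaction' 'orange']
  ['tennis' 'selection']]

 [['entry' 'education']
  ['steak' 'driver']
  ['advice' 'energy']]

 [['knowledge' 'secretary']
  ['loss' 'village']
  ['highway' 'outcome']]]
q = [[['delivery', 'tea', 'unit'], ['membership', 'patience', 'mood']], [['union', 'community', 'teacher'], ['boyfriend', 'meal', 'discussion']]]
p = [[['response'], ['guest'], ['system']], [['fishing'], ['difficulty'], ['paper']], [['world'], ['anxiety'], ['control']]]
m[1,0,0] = 'discussion'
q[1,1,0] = 'boyfriend'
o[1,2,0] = 'tennis'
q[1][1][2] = 'discussion'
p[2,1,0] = 'anxiety'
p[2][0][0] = 'world'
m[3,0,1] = 'possession'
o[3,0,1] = 'secretary'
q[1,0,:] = ['union', 'community', 'teacher']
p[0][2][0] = 'system'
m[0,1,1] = 'freedom'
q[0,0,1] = 'tea'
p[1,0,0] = 'fishing'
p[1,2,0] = 'paper'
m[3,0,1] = 'possession'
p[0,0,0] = 'response'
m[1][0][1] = 'language'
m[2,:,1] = ['chapter', 'warning', 'union']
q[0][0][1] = 'tea'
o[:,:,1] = [['control', 'arrival', 'perception'], ['road', 'orange', 'selection'], ['education', 'driver', 'energy'], ['secretary', 'village', 'outcome']]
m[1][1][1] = 'child'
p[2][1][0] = 'anxiety'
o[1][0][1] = 'road'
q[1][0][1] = 'community'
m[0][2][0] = 'height'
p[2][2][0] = 'control'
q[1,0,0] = 'union'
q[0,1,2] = 'mood'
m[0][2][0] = 'height'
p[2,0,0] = 'world'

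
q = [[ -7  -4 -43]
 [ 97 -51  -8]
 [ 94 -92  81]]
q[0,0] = -7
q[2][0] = 94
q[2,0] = 94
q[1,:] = [97, -51, -8]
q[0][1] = -4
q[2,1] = -92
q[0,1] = -4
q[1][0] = 97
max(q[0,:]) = -4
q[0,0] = -7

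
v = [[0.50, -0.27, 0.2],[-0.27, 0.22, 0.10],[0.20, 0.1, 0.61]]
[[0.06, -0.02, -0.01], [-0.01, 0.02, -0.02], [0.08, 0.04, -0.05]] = v @ [[-0.08, 0.17, 0.12], [-0.22, 0.34, 0.13], [0.20, -0.05, -0.15]]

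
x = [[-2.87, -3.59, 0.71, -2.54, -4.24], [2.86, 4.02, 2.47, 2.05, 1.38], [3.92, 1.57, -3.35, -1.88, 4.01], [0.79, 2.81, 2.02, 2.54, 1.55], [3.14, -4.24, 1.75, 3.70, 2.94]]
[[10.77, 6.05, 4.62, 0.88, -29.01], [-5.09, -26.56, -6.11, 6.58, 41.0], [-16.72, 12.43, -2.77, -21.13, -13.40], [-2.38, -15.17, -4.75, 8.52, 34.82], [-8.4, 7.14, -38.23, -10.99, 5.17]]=x @ [[-1.15, -3.12, -2.16, -1.61, 0.46], [0.17, -3.57, 3.53, 2.20, 5.03], [-0.64, -2.07, -3.86, -0.21, 3.68], [1.53, -2.3, -0.07, 3.48, 5.22], [-2.93, 4.74, -3.22, -3.10, -0.24]]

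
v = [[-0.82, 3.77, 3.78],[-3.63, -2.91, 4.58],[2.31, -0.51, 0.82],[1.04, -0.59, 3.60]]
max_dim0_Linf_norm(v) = 4.58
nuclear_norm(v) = 15.94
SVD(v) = [[-0.45, -0.83, -0.29], [-0.80, 0.54, -0.14], [0.01, -0.10, 0.69], [-0.4, -0.15, 0.64]] @ diag([7.42241397959088, 4.991116260678508, 3.5284457184381433]) @ [[0.39,0.12,-0.91], [-0.33,-0.91,-0.26], [0.86,-0.40,0.31]]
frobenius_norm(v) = 9.62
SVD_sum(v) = [[-1.30, -0.39, 3.05], [-2.31, -0.69, 5.42], [0.03, 0.01, -0.08], [-1.15, -0.34, 2.7]] + [[1.37, 3.74, 1.06], [-0.89, -2.43, -0.69], [0.17, 0.47, 0.13], [0.24, 0.67, 0.19]] + [[-0.89, 0.42, -0.33], [-0.44, 0.2, -0.16], [2.10, -0.99, 0.77], [1.94, -0.91, 0.71]]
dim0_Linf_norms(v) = [3.63, 3.77, 4.58]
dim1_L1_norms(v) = [8.37, 11.12, 3.64, 5.23]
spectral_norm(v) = 7.42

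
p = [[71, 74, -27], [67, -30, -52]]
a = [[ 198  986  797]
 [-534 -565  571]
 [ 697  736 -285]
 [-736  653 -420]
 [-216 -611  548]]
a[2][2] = -285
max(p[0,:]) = 74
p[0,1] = 74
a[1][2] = 571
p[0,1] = 74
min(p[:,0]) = 67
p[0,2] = -27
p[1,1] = -30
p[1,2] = -52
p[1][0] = 67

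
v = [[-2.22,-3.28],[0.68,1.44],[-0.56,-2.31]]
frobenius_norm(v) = 4.89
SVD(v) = [[-0.82, -0.54], [0.33, -0.12], [-0.48, 0.84]] @ diag([4.83149827388554, 0.7274093960357151]) @ [[0.48,  0.88], [0.88,  -0.48]]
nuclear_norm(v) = 5.56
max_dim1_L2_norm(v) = 3.96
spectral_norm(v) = 4.83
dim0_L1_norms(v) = [3.46, 7.03]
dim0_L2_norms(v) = [2.39, 4.26]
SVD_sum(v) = [[-1.88, -3.47], [0.76, 1.4], [-1.09, -2.02]] + [[-0.34,0.19],[-0.08,0.04],[0.53,-0.29]]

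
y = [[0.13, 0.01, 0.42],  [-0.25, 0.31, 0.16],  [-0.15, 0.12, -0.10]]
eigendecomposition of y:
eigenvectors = [[(-0.51+0.3j), (-0.51-0.3j), -0.70+0.00j], [(-0.79+0j), -0.79-0.00j, (-0.68+0j)], [-0.12-0.12j, (-0.12+0.12j), (0.23+0j)]]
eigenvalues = [(0.17+0.12j), (0.17-0.12j), (-0+0j)]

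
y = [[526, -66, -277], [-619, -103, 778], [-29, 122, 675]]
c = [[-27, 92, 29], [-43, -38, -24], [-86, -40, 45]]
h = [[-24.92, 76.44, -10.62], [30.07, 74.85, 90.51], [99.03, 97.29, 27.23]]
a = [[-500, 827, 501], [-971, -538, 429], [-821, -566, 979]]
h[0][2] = -10.62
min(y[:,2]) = -277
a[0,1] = 827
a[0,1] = 827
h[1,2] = 90.51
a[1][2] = 429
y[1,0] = -619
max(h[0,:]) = 76.44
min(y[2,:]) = -29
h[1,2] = 90.51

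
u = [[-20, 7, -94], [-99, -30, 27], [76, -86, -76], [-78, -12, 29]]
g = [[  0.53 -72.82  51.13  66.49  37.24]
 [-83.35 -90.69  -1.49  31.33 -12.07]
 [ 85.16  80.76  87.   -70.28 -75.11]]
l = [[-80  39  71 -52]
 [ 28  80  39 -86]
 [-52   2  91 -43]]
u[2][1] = -86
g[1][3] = 31.33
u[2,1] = -86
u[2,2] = -76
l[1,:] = [28, 80, 39, -86]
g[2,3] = -70.28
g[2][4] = -75.11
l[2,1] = 2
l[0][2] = 71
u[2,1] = -86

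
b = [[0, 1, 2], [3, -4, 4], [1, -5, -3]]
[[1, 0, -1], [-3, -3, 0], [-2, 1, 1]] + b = [[1, 1, 1], [0, -7, 4], [-1, -4, -2]]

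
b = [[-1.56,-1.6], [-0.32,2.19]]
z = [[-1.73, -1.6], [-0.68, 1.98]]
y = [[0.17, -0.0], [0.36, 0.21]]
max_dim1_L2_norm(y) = 0.42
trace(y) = 0.38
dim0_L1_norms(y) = [0.53, 0.21]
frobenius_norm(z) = 3.15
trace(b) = 0.63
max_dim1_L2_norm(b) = 2.23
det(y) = 0.04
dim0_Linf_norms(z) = [1.73, 1.98]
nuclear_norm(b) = 4.21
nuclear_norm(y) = 0.52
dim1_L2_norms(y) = [0.17, 0.42]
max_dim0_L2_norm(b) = 2.71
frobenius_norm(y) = 0.45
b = y + z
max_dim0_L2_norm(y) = 0.4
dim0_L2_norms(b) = [1.59, 2.71]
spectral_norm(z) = 2.65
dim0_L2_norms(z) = [1.86, 2.55]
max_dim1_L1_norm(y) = 0.57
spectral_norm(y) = 0.44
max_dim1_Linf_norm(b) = 2.19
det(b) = -3.93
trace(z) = 0.25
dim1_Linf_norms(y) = [0.17, 0.36]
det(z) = -4.51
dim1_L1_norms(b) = [3.16, 2.51]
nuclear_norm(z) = 4.35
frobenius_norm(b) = 3.15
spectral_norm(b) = 2.82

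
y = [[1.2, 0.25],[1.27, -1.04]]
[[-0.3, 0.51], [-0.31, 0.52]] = y@[[-0.25, 0.42],[-0.01, 0.01]]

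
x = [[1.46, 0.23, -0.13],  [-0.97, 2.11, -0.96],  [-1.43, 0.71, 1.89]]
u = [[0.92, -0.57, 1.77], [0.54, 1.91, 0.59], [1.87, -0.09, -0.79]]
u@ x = [[-0.64, 0.27, 3.77], [-1.91, 4.57, -0.79], [3.95, -0.32, -1.65]]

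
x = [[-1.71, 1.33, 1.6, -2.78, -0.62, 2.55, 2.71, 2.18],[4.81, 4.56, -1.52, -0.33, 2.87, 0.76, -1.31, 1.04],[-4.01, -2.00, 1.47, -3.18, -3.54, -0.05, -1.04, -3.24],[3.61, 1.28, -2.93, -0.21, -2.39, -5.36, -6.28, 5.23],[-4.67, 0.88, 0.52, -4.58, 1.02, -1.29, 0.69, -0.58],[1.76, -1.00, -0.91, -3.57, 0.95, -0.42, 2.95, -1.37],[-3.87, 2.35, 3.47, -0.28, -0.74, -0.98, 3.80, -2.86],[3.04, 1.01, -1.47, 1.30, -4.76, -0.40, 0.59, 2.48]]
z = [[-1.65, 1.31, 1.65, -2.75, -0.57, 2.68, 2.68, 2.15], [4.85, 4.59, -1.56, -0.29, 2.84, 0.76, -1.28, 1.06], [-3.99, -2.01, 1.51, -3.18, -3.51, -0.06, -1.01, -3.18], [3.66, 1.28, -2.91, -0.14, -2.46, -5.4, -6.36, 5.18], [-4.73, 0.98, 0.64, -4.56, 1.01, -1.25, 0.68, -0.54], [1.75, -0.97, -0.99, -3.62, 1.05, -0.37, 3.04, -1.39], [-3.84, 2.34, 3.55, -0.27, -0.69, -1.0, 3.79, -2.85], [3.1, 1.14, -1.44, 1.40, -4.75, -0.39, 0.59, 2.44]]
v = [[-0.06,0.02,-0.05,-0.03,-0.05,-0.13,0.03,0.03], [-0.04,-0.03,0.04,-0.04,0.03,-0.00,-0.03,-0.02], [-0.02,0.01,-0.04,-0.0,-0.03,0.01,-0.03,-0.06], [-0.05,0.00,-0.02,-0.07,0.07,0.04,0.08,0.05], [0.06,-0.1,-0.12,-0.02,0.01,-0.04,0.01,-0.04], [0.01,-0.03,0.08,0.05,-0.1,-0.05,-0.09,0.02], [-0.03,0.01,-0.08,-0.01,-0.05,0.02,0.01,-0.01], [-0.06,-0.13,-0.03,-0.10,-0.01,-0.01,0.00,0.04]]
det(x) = -562760.41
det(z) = -577420.35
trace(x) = 10.99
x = v + z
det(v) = -0.00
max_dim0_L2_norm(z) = 10.26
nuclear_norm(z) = 51.61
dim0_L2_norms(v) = [0.13, 0.17, 0.18, 0.14, 0.15, 0.15, 0.13, 0.11]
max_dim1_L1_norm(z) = 27.39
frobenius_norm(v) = 0.42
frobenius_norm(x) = 21.21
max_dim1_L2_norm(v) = 0.18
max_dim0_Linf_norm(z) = 6.36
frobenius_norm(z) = 21.30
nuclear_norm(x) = 51.43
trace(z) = 11.18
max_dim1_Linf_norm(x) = 6.28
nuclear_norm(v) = 0.97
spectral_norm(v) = 0.25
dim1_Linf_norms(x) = [2.78, 4.81, 4.01, 6.28, 4.67, 3.57, 3.87, 4.76]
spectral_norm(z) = 14.87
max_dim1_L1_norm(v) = 0.43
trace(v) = -0.19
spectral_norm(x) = 14.79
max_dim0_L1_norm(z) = 27.57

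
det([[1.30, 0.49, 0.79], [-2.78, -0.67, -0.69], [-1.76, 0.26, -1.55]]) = -1.436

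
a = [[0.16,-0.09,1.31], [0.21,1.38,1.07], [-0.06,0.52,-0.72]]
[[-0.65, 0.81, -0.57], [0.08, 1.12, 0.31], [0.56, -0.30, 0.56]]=a @ [[0.58, 0.08, -0.69], [0.39, 0.31, 0.57], [-0.54, 0.63, -0.31]]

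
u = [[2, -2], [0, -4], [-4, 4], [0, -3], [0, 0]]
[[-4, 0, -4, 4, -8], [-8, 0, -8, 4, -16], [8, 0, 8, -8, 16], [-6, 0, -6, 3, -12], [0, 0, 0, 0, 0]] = u@ [[0, 0, 0, 1, 0], [2, 0, 2, -1, 4]]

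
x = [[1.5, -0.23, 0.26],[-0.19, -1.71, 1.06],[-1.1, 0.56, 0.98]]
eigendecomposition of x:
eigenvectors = [[(0.13+0.34j), 0.13-0.34j, -0.08+0.00j], [(-0.31+0.02j), -0.31-0.02j, -0.98+0.00j], [(-0.88+0j), -0.88-0.00j, 0.16+0.00j]]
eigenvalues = [(1.33+0.41j), (1.33-0.41j), (-1.9+0j)]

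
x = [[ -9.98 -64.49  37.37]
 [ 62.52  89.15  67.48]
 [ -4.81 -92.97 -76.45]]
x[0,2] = 37.37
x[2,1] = -92.97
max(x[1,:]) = 89.15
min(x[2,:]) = -92.97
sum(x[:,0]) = 47.730000000000004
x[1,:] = [62.52, 89.15, 67.48]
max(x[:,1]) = 89.15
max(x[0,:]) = 37.37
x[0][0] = -9.98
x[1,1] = 89.15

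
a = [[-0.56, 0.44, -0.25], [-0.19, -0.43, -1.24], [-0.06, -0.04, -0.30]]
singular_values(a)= [1.38, 0.73, 0.03]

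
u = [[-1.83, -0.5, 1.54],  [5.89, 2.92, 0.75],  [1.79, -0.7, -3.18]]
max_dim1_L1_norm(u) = 9.56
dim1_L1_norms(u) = [3.87, 9.56, 5.67]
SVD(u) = [[-0.28, -0.37, 0.89],[0.93, -0.32, 0.16],[0.23, 0.87, 0.43]] @ diag([6.974669641221072, 3.8488956062628206, 0.31302716802199715]) @ [[0.92, 0.39, -0.07], [0.08, -0.36, -0.93], [0.38, -0.85, 0.36]]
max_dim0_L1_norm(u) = 9.51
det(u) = -8.40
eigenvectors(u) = [[(0.25-0.11j),0.25+0.11j,(-0.46+0j)], [-0.93+0.00j,-0.93-0.00j,0.28+0.00j], [0.24-0.09j,0.24+0.09j,(0.84+0j)]]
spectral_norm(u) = 6.97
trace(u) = -2.09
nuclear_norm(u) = 11.14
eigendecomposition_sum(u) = [[-0.26+1.25j,-0.28+0.43j,(-0.05+0.53j)], [2.54-3.50j,1.48-0.95j,0.88-1.57j], [-0.31+1.14j,-0.29+0.39j,-0.07+0.49j]] + [[-0.26-1.25j, -0.28-0.43j, -0.05-0.53j],[2.54+3.50j, (1.48+0.95j), 0.88+1.57j],[(-0.31-1.14j), -0.29-0.39j, -0.07-0.49j]] + [[(-1.3+0j), 0.07+0.00j, (1.63+0j)], [(0.8-0j), -0.04-0.00j, (-1.01-0j)], [(2.42-0j), (-0.13-0j), (-3.03-0j)]]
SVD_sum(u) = [[-1.82, -0.77, 0.13], [5.97, 2.52, -0.43], [1.46, 0.61, -0.10]] + [[-0.12, 0.50, 1.31],[-0.1, 0.45, 1.16],[0.28, -1.20, -3.12]] + [[0.11, -0.24, 0.1], [0.02, -0.04, 0.02], [0.05, -0.12, 0.05]]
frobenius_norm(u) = 7.97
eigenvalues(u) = [(1.14+0.78j), (1.14-0.78j), (-4.38+0j)]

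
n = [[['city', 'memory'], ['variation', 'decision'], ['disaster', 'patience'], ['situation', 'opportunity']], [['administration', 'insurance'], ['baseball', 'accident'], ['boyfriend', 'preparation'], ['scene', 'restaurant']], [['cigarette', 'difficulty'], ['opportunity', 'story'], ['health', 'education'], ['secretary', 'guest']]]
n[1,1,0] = 'baseball'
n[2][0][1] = 'difficulty'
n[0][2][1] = 'patience'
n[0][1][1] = 'decision'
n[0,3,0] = 'situation'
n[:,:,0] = [['city', 'variation', 'disaster', 'situation'], ['administration', 'baseball', 'boyfriend', 'scene'], ['cigarette', 'opportunity', 'health', 'secretary']]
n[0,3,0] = 'situation'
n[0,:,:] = [['city', 'memory'], ['variation', 'decision'], ['disaster', 'patience'], ['situation', 'opportunity']]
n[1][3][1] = 'restaurant'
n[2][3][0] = 'secretary'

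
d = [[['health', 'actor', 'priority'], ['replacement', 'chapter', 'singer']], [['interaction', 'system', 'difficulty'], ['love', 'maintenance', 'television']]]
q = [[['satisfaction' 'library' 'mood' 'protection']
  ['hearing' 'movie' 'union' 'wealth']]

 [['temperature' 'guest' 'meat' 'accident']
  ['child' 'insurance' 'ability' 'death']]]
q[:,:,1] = [['library', 'movie'], ['guest', 'insurance']]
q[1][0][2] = 'meat'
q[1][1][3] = 'death'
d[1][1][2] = 'television'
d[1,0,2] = 'difficulty'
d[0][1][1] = 'chapter'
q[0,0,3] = 'protection'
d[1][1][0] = 'love'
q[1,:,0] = ['temperature', 'child']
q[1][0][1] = 'guest'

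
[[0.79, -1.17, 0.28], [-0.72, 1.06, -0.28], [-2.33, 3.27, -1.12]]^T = [[0.79, -0.72, -2.33], [-1.17, 1.06, 3.27], [0.28, -0.28, -1.12]]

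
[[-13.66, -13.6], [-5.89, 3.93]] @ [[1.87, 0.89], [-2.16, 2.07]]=[[3.83, -40.31], [-19.50, 2.89]]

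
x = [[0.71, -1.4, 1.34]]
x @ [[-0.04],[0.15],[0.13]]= [[-0.06]]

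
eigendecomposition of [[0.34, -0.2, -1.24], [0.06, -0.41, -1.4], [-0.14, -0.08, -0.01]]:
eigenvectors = [[-0.88, -0.47, 0.41],  [-0.4, 0.84, 0.89],  [0.25, -0.27, 0.19]]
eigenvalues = [0.6, -0.0, -0.68]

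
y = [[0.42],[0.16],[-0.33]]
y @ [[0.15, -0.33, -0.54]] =[[0.06,-0.14,-0.23], [0.02,-0.05,-0.09], [-0.05,0.11,0.18]]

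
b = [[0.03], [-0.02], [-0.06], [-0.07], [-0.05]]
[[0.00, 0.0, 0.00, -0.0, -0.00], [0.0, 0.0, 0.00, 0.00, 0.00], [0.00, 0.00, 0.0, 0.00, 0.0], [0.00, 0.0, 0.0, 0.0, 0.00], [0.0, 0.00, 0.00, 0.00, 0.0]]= b@[[-0.0, 0.00, -0.00, -0.01, -0.01]]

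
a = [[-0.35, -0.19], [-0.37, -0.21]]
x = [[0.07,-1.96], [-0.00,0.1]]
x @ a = [[0.7,  0.4], [-0.04,  -0.02]]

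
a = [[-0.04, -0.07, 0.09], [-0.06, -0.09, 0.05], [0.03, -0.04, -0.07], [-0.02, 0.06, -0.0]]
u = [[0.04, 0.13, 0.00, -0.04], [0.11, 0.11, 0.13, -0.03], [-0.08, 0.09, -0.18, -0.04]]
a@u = [[-0.02, -0.00, -0.03, 0.00], [-0.02, -0.01, -0.02, 0.00], [0.0, -0.01, 0.01, 0.0], [0.01, 0.0, 0.01, -0.00]]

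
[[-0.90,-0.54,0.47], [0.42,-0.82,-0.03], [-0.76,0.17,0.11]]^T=[[-0.90, 0.42, -0.76],  [-0.54, -0.82, 0.17],  [0.47, -0.03, 0.11]]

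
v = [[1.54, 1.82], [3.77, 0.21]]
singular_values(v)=[4.18, 1.56]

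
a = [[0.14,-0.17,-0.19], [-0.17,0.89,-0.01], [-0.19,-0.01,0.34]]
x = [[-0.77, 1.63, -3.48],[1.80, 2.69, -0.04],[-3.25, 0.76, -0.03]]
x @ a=[[0.28, 1.62, -1.05], [-0.2, 2.09, -0.38], [-0.58, 1.23, 0.6]]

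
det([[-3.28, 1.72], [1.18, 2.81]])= -11.246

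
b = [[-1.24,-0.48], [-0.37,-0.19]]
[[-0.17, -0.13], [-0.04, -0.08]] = b @ [[0.23,  -0.23], [-0.23,  0.86]]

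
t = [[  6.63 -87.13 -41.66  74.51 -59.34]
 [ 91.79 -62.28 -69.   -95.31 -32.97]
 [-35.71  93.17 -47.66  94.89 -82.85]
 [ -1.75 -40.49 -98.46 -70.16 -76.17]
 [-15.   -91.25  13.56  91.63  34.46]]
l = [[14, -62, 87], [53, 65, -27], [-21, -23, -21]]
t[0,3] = 74.51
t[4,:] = [-15.0, -91.25, 13.56, 91.63, 34.46]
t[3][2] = -98.46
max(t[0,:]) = 74.51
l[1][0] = 53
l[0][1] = -62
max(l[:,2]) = 87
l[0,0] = 14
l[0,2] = 87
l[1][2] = -27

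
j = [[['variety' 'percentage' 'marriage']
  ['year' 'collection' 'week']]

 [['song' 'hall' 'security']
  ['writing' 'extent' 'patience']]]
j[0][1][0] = 'year'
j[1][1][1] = 'extent'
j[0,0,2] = 'marriage'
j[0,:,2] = ['marriage', 'week']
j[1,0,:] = ['song', 'hall', 'security']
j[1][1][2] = 'patience'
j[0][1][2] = 'week'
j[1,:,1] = ['hall', 'extent']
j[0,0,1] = 'percentage'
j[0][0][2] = 'marriage'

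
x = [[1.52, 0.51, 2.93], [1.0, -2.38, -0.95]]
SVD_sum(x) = [[0.80, 1.37, 2.71], [-0.41, -0.70, -1.38]] + [[0.72, -0.86, 0.22],[1.41, -1.68, 0.43]]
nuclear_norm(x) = 6.03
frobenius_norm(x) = 4.33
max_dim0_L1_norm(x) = 3.88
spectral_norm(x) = 3.52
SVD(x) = [[-0.89, 0.45], [0.45, 0.89]] @ diag([3.5241970519219445, 2.510445207373518]) @ [[-0.26, -0.44, -0.86], [0.63, -0.75, 0.19]]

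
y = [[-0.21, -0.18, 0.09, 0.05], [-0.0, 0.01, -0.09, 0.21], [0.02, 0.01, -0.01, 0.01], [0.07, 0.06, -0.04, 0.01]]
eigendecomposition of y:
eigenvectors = [[0.94, 0.48, 0.31, 0.20], [0.19, -0.84, -0.71, 0.3], [-0.07, -0.01, -0.60, 0.86], [-0.29, -0.25, -0.2, 0.36]]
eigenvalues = [-0.27, 0.07, -0.01, 0.0]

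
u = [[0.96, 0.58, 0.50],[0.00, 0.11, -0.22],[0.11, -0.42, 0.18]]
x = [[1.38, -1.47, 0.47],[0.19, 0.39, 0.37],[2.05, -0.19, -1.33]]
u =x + [[-0.42, 2.05, 0.03], [-0.19, -0.28, -0.59], [-1.94, -0.23, 1.51]]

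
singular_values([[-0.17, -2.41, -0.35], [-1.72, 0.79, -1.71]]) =[2.7, 2.28]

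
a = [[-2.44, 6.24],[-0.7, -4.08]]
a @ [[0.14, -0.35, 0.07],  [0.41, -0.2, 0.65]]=[[2.22,-0.39,3.89],  [-1.77,1.06,-2.7]]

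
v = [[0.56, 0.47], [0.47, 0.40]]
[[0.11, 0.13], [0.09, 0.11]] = v@[[0.02,0.23], [0.21,0.01]]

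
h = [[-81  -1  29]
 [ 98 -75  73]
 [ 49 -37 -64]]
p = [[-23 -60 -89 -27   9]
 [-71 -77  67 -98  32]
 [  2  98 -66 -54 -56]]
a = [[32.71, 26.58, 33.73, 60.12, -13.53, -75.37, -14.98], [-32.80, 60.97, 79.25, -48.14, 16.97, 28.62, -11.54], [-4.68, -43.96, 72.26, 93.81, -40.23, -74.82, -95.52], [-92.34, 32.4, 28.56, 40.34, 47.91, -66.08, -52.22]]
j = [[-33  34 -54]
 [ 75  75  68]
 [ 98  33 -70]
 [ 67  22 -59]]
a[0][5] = -75.37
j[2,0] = 98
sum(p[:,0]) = -92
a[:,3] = [60.12, -48.14, 93.81, 40.34]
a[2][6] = -95.52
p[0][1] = -60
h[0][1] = -1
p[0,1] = -60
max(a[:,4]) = 47.91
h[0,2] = 29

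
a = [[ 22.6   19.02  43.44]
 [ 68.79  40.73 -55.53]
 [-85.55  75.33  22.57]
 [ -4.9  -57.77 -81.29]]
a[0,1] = 19.02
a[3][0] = -4.9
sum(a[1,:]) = 53.99000000000001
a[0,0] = 22.6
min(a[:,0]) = -85.55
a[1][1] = 40.73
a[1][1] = 40.73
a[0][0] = 22.6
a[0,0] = 22.6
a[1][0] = 68.79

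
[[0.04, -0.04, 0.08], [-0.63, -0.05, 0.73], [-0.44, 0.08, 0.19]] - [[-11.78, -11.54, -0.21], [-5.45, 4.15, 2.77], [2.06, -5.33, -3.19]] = [[11.82,11.50,0.29], [4.82,-4.20,-2.04], [-2.50,5.41,3.38]]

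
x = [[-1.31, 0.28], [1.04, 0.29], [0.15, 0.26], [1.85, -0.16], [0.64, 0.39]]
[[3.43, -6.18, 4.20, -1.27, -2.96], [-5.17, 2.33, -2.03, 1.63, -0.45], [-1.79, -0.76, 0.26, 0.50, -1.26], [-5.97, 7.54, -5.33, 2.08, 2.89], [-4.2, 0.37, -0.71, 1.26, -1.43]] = x @ [[-3.64, 3.64, -2.66, 1.23, 1.09],[-4.79, -5.03, 2.55, 1.22, -5.46]]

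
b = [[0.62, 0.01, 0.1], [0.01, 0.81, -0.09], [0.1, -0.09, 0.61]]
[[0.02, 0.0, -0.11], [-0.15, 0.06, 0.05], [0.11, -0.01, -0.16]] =b @ [[0.01, 0.0, -0.14], [-0.17, 0.08, 0.04], [0.16, 0.00, -0.24]]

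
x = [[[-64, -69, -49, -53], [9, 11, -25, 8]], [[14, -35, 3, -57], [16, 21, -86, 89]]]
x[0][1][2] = -25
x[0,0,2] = -49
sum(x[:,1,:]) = 43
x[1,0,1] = -35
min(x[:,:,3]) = -57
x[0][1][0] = 9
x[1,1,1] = 21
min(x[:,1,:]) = -86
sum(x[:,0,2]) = -46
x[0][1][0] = 9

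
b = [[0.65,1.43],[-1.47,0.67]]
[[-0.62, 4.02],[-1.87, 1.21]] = b @ [[0.89, 0.38], [-0.84, 2.64]]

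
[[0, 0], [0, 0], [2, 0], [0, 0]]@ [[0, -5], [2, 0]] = [[0, 0], [0, 0], [0, -10], [0, 0]]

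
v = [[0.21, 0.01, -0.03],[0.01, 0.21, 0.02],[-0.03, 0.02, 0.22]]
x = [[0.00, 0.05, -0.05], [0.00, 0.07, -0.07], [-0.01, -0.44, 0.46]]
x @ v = [[0.0,0.01,-0.01], [0.0,0.01,-0.01], [-0.02,-0.08,0.09]]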